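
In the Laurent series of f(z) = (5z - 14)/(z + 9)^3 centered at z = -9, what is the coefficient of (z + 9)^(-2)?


Step 1: Write the numerator in powers of (z + 9): 5z - 14 = 5(z + 9) + (5*(-9) - 14) = 5(z + 9) - 59
Step 2: Divide by (z + 9)^3: f(z) = -59(z + 9)^(-3) + 5(z + 9)^(-2)
Step 3: This finite sum is the Laurent series of f about z = -9.
Step 4: Coefficient of (z + 9)^(-2) = coefficient of (z + 9) in the re-centred numerator = 5

5


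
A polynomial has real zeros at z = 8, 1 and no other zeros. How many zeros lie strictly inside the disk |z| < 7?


Step 1: Check each root:
  z = 8: |8| = 8 >= 7
  z = 1: |1| = 1 < 7
Step 2: Count = 1

1


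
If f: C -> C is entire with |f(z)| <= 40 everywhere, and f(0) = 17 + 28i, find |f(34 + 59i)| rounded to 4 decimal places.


Step 1: By Liouville's theorem, a bounded entire function is constant.
Step 2: f(z) = f(0) = 17 + 28i for all z.
Step 3: |f(w)| = |17 + 28i| = sqrt(289 + 784)
Step 4: = 32.7567

32.7567


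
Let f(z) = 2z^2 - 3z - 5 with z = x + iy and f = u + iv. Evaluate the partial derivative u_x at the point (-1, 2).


Step 1: f(z) = 2(x+iy)^2 - 3(x+iy) - 5
Step 2: u = 2(x^2 - y^2) - 3x - 5
Step 3: u_x = 4x - 3
Step 4: At (-1, 2): u_x = -4 - 3 = -7

-7


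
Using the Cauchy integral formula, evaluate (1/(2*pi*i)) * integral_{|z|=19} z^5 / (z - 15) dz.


Step 1: f(z) = z^5, a = 15 is inside |z| = 19
Step 2: By Cauchy integral formula: (1/(2pi*i)) * integral = f(a)
Step 3: f(15) = 15^5 = 759375

759375


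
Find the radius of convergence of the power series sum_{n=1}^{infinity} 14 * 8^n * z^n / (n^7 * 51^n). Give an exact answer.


Step 1: General term a_n = 14 * 8^n / (n^7 * 51^n)
Step 2: By the root test, |a_n|^(1/n) = 14^(1/n) * 8 / (n^(7/n) * 51) -> 8/51 as n -> infinity (since 14^(1/n) -> 1 and n^(7/n) -> 1)
Step 3: R = 1/lim|a_n|^(1/n) = 51/8

51/8


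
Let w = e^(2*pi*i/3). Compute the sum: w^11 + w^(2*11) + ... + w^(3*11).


Step 1: The sum sum_{j=1}^{n} w^(k*j) equals n if n | k, else 0.
Step 2: Here n = 3, k = 11
Step 3: Does n divide k? 3 | 11 -> False
Step 4: Sum = 0

0


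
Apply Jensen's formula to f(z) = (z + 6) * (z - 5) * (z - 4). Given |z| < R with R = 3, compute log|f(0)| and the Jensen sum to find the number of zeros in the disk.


Jensen's formula: (1/2pi)*integral log|f(Re^it)|dt = log|f(0)| + sum_{|a_k|<R} log(R/|a_k|)
Step 1: f(0) = 6 * (-5) * (-4) = 120
Step 2: log|f(0)| = log|-6| + log|5| + log|4| = 4.7875
Step 3: Zeros inside |z| < 3: none
Step 4: Jensen sum = (empty sum) = 0
Step 5: n(R) = number of terms in the Jensen sum = count of zeros inside |z| < 3 = 0

0


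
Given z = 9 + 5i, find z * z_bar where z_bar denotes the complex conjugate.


Step 1: conj(z) = 9 - 5i
Step 2: z * conj(z) = 9^2 + 5^2
Step 3: = 81 + 25 = 106

106


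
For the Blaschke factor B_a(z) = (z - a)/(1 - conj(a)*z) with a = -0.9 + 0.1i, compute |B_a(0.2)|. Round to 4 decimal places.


Step 1: Numerator z0 - a = 0.2 - (-0.9 + 0.1i) = 1.1 - 0.1i
Step 2: Denominator 1 - conj(a)*z0 = 1 - (-0.9 - 0.1i)*0.2 = 1.18 + 0.02i
Step 3: |z0 - a|^2 = 1.1^2 + (-0.1)^2 = 1.22; |1 - conj(a)*z0|^2 = 1.18^2 + 0.02^2 = 1.3928
Step 4: |B_a(0.2)| = sqrt(1.22 / 1.3928) = sqrt(0.875933)
Step 5: = 0.9359

0.9359


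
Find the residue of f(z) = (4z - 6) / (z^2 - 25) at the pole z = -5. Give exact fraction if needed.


Step 1: Q(z) = z^2 - 25 = (z + 5)(z - 5)
Step 2: Q'(z) = 2z
Step 3: Q'(-5) = -10, P(-5) = -26
Step 4: Res = P(-5)/Q'(-5) = -26/(-10) = 13/5

13/5


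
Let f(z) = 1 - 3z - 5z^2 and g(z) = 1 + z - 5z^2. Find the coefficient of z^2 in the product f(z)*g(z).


Step 1: z^2 term in f*g comes from: (1)*(-5z^2) + (-3z)*(z) + (-5z^2)*(1)
Step 2: = -5 - 3 - 5
Step 3: = -13

-13


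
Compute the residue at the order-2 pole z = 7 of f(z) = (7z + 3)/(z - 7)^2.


Step 1: Pole of order 2 at z = 7
Step 2: Res = lim d/dz [(z - 7)^2 * f(z)] as z -> 7
Step 3: (z - 7)^2 * f(z) = 7z + 3
Step 4: d/dz[7z + 3] = 7

7


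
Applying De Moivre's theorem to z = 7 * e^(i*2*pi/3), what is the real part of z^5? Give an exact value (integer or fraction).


Step 1: By De Moivre's theorem, z^5 = 7^5 * e^(i*5*2*pi/3) = 16807 * (cos(10*pi/3) + i*sin(10*pi/3))
Step 2: |z|^5 = 7^5 = 16807
Step 3: Reduce the angle mod 2*pi: 10*pi/3 - 2*pi = 4*pi/3
Step 4: cos(4*pi/3) = -1/2
Step 5: Re(z^5) = 16807 * (-1/2) = -16807/2

-16807/2


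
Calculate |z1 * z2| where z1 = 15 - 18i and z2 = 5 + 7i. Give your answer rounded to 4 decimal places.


Step 1: |z1| = sqrt(15^2 + (-18)^2) = sqrt(549)
Step 2: |z2| = sqrt(5^2 + 7^2) = sqrt(74)
Step 3: |z1*z2| = |z1|*|z2| = sqrt(549) * sqrt(74) = sqrt(549 * 74) = sqrt(40626)
Step 4: = 201.5589

201.5589


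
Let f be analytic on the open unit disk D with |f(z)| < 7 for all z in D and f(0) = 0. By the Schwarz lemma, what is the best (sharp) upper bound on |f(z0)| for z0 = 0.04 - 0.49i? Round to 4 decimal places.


Step 1: g = f/7 maps D -> D with g(0) = 0, so by the Schwarz lemma |g(z)| <= |z|, i.e. |f(z)| <= 7|z|; this is sharp (f(z) = 7z).
Step 2: |z0|^2 = 0.04^2 + (-0.49)^2 = 0.2417
Step 3: |z0| = sqrt(0.2417) = 0.49163
Step 4: Best bound = 7 * |z0| = 7 * 0.49163 = 3.4414

3.4414


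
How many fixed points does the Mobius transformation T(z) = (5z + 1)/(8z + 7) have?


Step 1: Fixed points satisfy T(z) = z
Step 2: 8z^2 + 2z - 1 = 0
Step 3: Discriminant = 2^2 - 4*8*(-1) = 36
Step 4: Number of fixed points = 2

2


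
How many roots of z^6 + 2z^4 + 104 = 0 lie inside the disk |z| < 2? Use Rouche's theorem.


Step 1: On |z| = 2 the three terms have sizes |z^6| = 2^6 = 64, |2z^4| = 2*2^4 = 32, |104| = 104
Step 2: The dominant term is g(z) = 104; let h(z) = z^6 + 2z^4 so f = g + h
Step 3: On |z| = 2: |g| = 104 and |h| <= 64 + 32 = 96
Step 4: Since 104 > 96, |h| < |g| on |z| = 2, so by Rouche f has the same number of zeros as g inside |z| < 2
Step 5: g(z) = 104 is a nonzero constant with no zeros inside |z| < 2. Answer = 0

0


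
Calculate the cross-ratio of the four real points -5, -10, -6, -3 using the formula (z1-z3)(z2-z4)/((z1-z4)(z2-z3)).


Step 1: (z1-z3)(z2-z4) = 1 * (-7) = -7
Step 2: (z1-z4)(z2-z3) = (-2) * (-4) = 8
Step 3: Cross-ratio = -7/8 = -7/8

-7/8


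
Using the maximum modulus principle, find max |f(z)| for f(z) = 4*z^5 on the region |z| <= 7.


Step 1: On |z| = 7, |f(z)| = 4 * |z|^5 = 4 * 7^5
Step 2: By maximum modulus principle, maximum is on boundary.
Step 3: Maximum = 4 * 16807 = 67228

67228


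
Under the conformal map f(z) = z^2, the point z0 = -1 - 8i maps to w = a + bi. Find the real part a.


Step 1: z0 = -1 - 8i
Step 2: z0^2 = (-1)^2 - (-8)^2 + 16i
Step 3: real part = 1 - 64 = -63

-63


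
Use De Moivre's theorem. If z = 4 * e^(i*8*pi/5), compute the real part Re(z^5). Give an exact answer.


Step 1: By De Moivre's theorem, z^5 = 4^5 * e^(i*5*8*pi/5) = 1024 * (cos(8*pi) + i*sin(8*pi))
Step 2: |z|^5 = 4^5 = 1024
Step 3: Reduce the angle mod 2*pi: 8*pi - 8*pi = 0
Step 4: cos(0) = 1
Step 5: Re(z^5) = 1024 * 1 = 1024

1024


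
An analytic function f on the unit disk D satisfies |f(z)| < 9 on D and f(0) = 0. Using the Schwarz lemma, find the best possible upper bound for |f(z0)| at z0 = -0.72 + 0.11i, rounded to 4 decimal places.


Step 1: g = f/9 maps D -> D with g(0) = 0, so by the Schwarz lemma |g(z)| <= |z|, i.e. |f(z)| <= 9|z|; this is sharp (f(z) = 9z).
Step 2: |z0|^2 = (-0.72)^2 + 0.11^2 = 0.5305
Step 3: |z0| = sqrt(0.5305) = 0.728354
Step 4: Best bound = 9 * |z0| = 9 * 0.728354 = 6.5552

6.5552


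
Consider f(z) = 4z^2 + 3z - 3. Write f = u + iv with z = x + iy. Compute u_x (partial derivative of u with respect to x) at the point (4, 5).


Step 1: f(z) = 4(x+iy)^2 + 3(x+iy) - 3
Step 2: u = 4(x^2 - y^2) + 3x - 3
Step 3: u_x = 8x + 3
Step 4: At (4, 5): u_x = 32 + 3 = 35

35


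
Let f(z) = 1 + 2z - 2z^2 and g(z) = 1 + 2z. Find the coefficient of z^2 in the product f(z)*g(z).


Step 1: z^2 term in f*g comes from: (1)*(0) + (2z)*(2z) + (-2z^2)*(1)
Step 2: = 0 + 4 - 2
Step 3: = 2

2


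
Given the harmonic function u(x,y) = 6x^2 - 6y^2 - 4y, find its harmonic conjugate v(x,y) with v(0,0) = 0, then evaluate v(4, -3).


Step 1: v_x = -u_y = 12y + 4
Step 2: v_y = u_x = 12x + 0
Step 3: v = 12xy + 4x + C
Step 4: v(0,0) = 0 => C = 0
Step 5: v(4, -3) = -128

-128


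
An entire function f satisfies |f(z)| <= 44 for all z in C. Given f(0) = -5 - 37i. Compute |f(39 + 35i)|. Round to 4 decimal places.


Step 1: By Liouville's theorem, a bounded entire function is constant.
Step 2: f(z) = f(0) = -5 - 37i for all z.
Step 3: |f(w)| = |-5 - 37i| = sqrt(25 + 1369)
Step 4: = 37.3363

37.3363


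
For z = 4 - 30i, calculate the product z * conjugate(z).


Step 1: conj(z) = 4 + 30i
Step 2: z * conj(z) = 4^2 + (-30)^2
Step 3: = 16 + 900 = 916

916


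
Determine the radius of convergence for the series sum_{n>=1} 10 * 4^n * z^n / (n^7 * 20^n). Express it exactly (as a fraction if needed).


Step 1: General term a_n = 10 * 4^n / (n^7 * 20^n)
Step 2: By the root test, |a_n|^(1/n) = 10^(1/n) * 4 / (n^(7/n) * 20) -> 4/20 as n -> infinity (since 10^(1/n) -> 1 and n^(7/n) -> 1)
Step 3: R = 1/lim|a_n|^(1/n) = 20/4 = 5

5


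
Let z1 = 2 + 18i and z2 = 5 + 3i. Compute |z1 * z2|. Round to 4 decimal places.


Step 1: |z1| = sqrt(2^2 + 18^2) = sqrt(328)
Step 2: |z2| = sqrt(5^2 + 3^2) = sqrt(34)
Step 3: |z1*z2| = |z1|*|z2| = sqrt(328) * sqrt(34) = sqrt(328 * 34) = sqrt(11152)
Step 4: = 105.603

105.603


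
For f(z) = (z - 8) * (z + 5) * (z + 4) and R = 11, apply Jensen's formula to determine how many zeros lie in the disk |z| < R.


Jensen's formula: (1/2pi)*integral log|f(Re^it)|dt = log|f(0)| + sum_{|a_k|<R} log(R/|a_k|)
Step 1: f(0) = (-8) * 5 * 4 = -160
Step 2: log|f(0)| = log|8| + log|-5| + log|-4| = 5.0752
Step 3: Zeros inside |z| < 11: 8, -5, -4
Step 4: Jensen sum = log(11/8) + log(11/5) + log(11/4) = 2.1185
Step 5: n(R) = number of terms in the Jensen sum = count of zeros inside |z| < 11 = 3

3


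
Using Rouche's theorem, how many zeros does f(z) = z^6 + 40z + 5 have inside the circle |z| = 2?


Step 1: On |z| = 2 the three terms have sizes |z^6| = 2^6 = 64, |40z| = 40*2 = 80, |5| = 5
Step 2: The dominant term is g(z) = 40z; let h(z) = z^6 + 5 so f = g + h
Step 3: On |z| = 2: |g| = 80 and |h| <= 64 + 5 = 69
Step 4: Since 80 > 69, |h| < |g| on |z| = 2, so by Rouche f has the same number of zeros as g inside |z| < 2
Step 5: g(z) = 40z has 1 zero (at the origin, multiplicity 1) inside |z| < 2. Answer = 1

1


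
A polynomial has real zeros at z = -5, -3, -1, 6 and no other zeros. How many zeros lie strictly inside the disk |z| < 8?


Step 1: Check each root:
  z = -5: |-5| = 5 < 8
  z = -3: |-3| = 3 < 8
  z = -1: |-1| = 1 < 8
  z = 6: |6| = 6 < 8
Step 2: Count = 4

4


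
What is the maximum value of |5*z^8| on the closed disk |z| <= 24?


Step 1: On |z| = 24, |f(z)| = 5 * |z|^8 = 5 * 24^8
Step 2: By maximum modulus principle, maximum is on boundary.
Step 3: Maximum = 5 * 110075314176 = 550376570880

550376570880


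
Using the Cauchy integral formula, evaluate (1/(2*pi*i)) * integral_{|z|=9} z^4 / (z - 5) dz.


Step 1: f(z) = z^4, a = 5 is inside |z| = 9
Step 2: By Cauchy integral formula: (1/(2pi*i)) * integral = f(a)
Step 3: f(5) = 5^4 = 625

625


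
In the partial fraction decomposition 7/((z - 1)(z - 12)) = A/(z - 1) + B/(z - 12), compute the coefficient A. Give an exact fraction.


Step 1: Multiply both sides by (z - 1) and set z = 1
Step 2: A = 7 / (1 - 12)
Step 3: A = 7 / (-11)
Step 4: A = -7/11

-7/11


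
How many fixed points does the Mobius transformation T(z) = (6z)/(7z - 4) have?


Step 1: Fixed points satisfy T(z) = z
Step 2: 7z^2 - 10z = 0
Step 3: Discriminant = (-10)^2 - 4*7*0 = 100
Step 4: Number of fixed points = 2

2


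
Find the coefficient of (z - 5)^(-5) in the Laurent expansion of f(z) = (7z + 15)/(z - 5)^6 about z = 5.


Step 1: Write the numerator in powers of (z - 5): 7z + 15 = 7(z - 5) + (7*5 + 15) = 7(z - 5) + 50
Step 2: Divide by (z - 5)^6: f(z) = 50(z - 5)^(-6) + 7(z - 5)^(-5)
Step 3: This finite sum is the Laurent series of f about z = 5.
Step 4: Coefficient of (z - 5)^(-5) = coefficient of (z - 5) in the re-centred numerator = 7

7


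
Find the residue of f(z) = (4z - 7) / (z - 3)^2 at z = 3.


Step 1: Pole of order 2 at z = 3
Step 2: Res = lim d/dz [(z - 3)^2 * f(z)] as z -> 3
Step 3: (z - 3)^2 * f(z) = 4z - 7
Step 4: d/dz[4z - 7] = 4

4


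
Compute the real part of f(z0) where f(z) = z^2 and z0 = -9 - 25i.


Step 1: z0 = -9 - 25i
Step 2: z0^2 = (-9)^2 - (-25)^2 + 450i
Step 3: real part = 81 - 625 = -544

-544


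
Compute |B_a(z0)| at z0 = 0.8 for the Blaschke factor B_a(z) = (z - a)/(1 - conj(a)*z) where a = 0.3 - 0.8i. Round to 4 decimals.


Step 1: Numerator z0 - a = 0.8 - (0.3 - 0.8i) = 0.5 + 0.8i
Step 2: Denominator 1 - conj(a)*z0 = 1 - (0.3 + 0.8i)*0.8 = 0.76 - 0.64i
Step 3: |z0 - a|^2 = 0.5^2 + 0.8^2 = 0.89; |1 - conj(a)*z0|^2 = 0.76^2 + (-0.64)^2 = 0.9872
Step 4: |B_a(0.8)| = sqrt(0.89 / 0.9872) = sqrt(0.90154)
Step 5: = 0.9495

0.9495


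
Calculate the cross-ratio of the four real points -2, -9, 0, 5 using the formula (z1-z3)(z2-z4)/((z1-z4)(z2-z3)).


Step 1: (z1-z3)(z2-z4) = (-2) * (-14) = 28
Step 2: (z1-z4)(z2-z3) = (-7) * (-9) = 63
Step 3: Cross-ratio = 28/63 = 4/9

4/9


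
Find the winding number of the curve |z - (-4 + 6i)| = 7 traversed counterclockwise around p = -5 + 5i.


Step 1: Center c = (-4, 6), radius = 7
Step 2: |p - c|^2 = (-1)^2 + (-1)^2 = 2
Step 3: r^2 = 49
Step 4: |p-c| < r so winding number = 1

1


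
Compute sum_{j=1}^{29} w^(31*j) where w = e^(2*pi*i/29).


Step 1: The sum sum_{j=1}^{n} w^(k*j) equals n if n | k, else 0.
Step 2: Here n = 29, k = 31
Step 3: Does n divide k? 29 | 31 -> False
Step 4: Sum = 0

0


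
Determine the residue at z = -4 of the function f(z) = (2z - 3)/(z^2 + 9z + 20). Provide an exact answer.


Step 1: Q(z) = z^2 + 9z + 20 = (z + 4)(z + 5)
Step 2: Q'(z) = 2z + 9
Step 3: Q'(-4) = 1, P(-4) = -11
Step 4: Res = P(-4)/Q'(-4) = -11/1 = -11

-11


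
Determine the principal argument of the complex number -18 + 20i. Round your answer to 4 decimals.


Step 1: z = -18 + 20i
Step 2: arg(z) = atan2(20, -18)
Step 3: arg(z) = 2.3036

2.3036


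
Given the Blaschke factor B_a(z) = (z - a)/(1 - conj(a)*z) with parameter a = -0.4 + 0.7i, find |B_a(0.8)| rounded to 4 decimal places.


Step 1: Numerator z0 - a = 0.8 - (-0.4 + 0.7i) = 1.2 - 0.7i
Step 2: Denominator 1 - conj(a)*z0 = 1 - (-0.4 - 0.7i)*0.8 = 1.32 + 0.56i
Step 3: |z0 - a|^2 = 1.2^2 + (-0.7)^2 = 1.93; |1 - conj(a)*z0|^2 = 1.32^2 + 0.56^2 = 2.056
Step 4: |B_a(0.8)| = sqrt(1.93 / 2.056) = sqrt(0.938716)
Step 5: = 0.9689

0.9689


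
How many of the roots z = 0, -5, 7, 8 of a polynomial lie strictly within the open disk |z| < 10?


Step 1: Check each root:
  z = 0: |0| = 0 < 10
  z = -5: |-5| = 5 < 10
  z = 7: |7| = 7 < 10
  z = 8: |8| = 8 < 10
Step 2: Count = 4

4


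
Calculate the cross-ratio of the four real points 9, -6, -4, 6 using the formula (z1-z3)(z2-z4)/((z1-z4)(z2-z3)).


Step 1: (z1-z3)(z2-z4) = 13 * (-12) = -156
Step 2: (z1-z4)(z2-z3) = 3 * (-2) = -6
Step 3: Cross-ratio = 156/6 = 26

26


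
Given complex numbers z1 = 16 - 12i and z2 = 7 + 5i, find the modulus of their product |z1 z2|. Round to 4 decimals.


Step 1: |z1| = sqrt(16^2 + (-12)^2) = sqrt(400)
Step 2: |z2| = sqrt(7^2 + 5^2) = sqrt(74)
Step 3: |z1*z2| = |z1|*|z2| = sqrt(400) * sqrt(74) = sqrt(400 * 74) = sqrt(29600)
Step 4: = 172.0465

172.0465


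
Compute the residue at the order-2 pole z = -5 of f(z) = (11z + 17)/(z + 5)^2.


Step 1: Pole of order 2 at z = -5
Step 2: Res = lim d/dz [(z + 5)^2 * f(z)] as z -> -5
Step 3: (z + 5)^2 * f(z) = 11z + 17
Step 4: d/dz[11z + 17] = 11

11


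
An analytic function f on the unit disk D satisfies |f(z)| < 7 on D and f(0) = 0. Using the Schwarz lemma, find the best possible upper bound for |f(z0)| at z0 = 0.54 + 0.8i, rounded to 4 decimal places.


Step 1: g = f/7 maps D -> D with g(0) = 0, so by the Schwarz lemma |g(z)| <= |z|, i.e. |f(z)| <= 7|z|; this is sharp (f(z) = 7z).
Step 2: |z0|^2 = 0.54^2 + 0.8^2 = 0.9316
Step 3: |z0| = sqrt(0.9316) = 0.965194
Step 4: Best bound = 7 * |z0| = 7 * 0.965194 = 6.7564

6.7564


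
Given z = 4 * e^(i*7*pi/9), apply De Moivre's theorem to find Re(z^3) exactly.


Step 1: By De Moivre's theorem, z^3 = 4^3 * e^(i*3*7*pi/9) = 64 * (cos(7*pi/3) + i*sin(7*pi/3))
Step 2: |z|^3 = 4^3 = 64
Step 3: Reduce the angle mod 2*pi: 7*pi/3 - 2*pi = pi/3
Step 4: cos(pi/3) = 1/2
Step 5: Re(z^3) = 64 * 1/2 = 32

32


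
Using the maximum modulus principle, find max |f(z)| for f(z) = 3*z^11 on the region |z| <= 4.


Step 1: On |z| = 4, |f(z)| = 3 * |z|^11 = 3 * 4^11
Step 2: By maximum modulus principle, maximum is on boundary.
Step 3: Maximum = 3 * 4194304 = 12582912

12582912


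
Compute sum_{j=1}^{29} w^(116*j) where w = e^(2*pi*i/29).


Step 1: The sum sum_{j=1}^{n} w^(k*j) equals n if n | k, else 0.
Step 2: Here n = 29, k = 116
Step 3: Does n divide k? 29 | 116 -> True
Step 4: Sum = 29

29


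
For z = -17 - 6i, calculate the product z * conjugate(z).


Step 1: conj(z) = -17 + 6i
Step 2: z * conj(z) = (-17)^2 + (-6)^2
Step 3: = 289 + 36 = 325

325


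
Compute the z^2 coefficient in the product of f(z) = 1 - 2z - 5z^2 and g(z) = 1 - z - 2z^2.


Step 1: z^2 term in f*g comes from: (1)*(-2z^2) + (-2z)*(-z) + (-5z^2)*(1)
Step 2: = -2 + 2 - 5
Step 3: = -5

-5


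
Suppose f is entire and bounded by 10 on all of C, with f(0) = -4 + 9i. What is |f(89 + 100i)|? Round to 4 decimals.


Step 1: By Liouville's theorem, a bounded entire function is constant.
Step 2: f(z) = f(0) = -4 + 9i for all z.
Step 3: |f(w)| = |-4 + 9i| = sqrt(16 + 81)
Step 4: = 9.8489

9.8489


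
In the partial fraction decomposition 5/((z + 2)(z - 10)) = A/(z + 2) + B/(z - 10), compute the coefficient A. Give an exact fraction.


Step 1: Multiply both sides by (z + 2) and set z = -2
Step 2: A = 5 / (-2 - 10)
Step 3: A = 5 / (-12)
Step 4: A = -5/12

-5/12


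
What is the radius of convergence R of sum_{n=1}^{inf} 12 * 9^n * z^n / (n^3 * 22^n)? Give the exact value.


Step 1: General term a_n = 12 * 9^n / (n^3 * 22^n)
Step 2: By the root test, |a_n|^(1/n) = 12^(1/n) * 9 / (n^(3/n) * 22) -> 9/22 as n -> infinity (since 12^(1/n) -> 1 and n^(3/n) -> 1)
Step 3: R = 1/lim|a_n|^(1/n) = 22/9

22/9


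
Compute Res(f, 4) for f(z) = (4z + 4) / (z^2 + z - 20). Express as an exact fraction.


Step 1: Q(z) = z^2 + z - 20 = (z - 4)(z + 5)
Step 2: Q'(z) = 2z + 1
Step 3: Q'(4) = 9, P(4) = 20
Step 4: Res = P(4)/Q'(4) = 20/9 = 20/9

20/9


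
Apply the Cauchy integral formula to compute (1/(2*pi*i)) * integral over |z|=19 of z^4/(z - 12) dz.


Step 1: f(z) = z^4, a = 12 is inside |z| = 19
Step 2: By Cauchy integral formula: (1/(2pi*i)) * integral = f(a)
Step 3: f(12) = 12^4 = 20736

20736


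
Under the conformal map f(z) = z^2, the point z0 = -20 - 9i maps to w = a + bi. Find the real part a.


Step 1: z0 = -20 - 9i
Step 2: z0^2 = (-20)^2 - (-9)^2 + 360i
Step 3: real part = 400 - 81 = 319

319


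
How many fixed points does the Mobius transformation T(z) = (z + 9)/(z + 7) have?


Step 1: Fixed points satisfy T(z) = z
Step 2: z^2 + 6z - 9 = 0
Step 3: Discriminant = 6^2 - 4*1*(-9) = 72
Step 4: Number of fixed points = 2

2


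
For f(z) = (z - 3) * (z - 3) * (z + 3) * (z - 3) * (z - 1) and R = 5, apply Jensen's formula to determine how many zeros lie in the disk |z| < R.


Jensen's formula: (1/2pi)*integral log|f(Re^it)|dt = log|f(0)| + sum_{|a_k|<R} log(R/|a_k|)
Step 1: f(0) = (-3) * (-3) * 3 * (-3) * (-1) = 81
Step 2: log|f(0)| = log|3| + log|3| + log|-3| + log|3| + log|1| = 4.3944
Step 3: Zeros inside |z| < 5: 3, 3, -3, 3, 1
Step 4: Jensen sum = log(5/3) + log(5/3) + log(5/3) + log(5/3) + log(5/1) = 3.6527
Step 5: n(R) = number of terms in the Jensen sum = count of zeros inside |z| < 5 = 5

5


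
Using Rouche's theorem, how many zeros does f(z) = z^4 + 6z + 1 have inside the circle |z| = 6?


Step 1: On |z| = 6 the three terms have sizes |z^4| = 6^4 = 1296, |6z| = 6*6 = 36, |1| = 1
Step 2: The dominant term is g(z) = z^4; let h(z) = 6z + 1 so f = g + h
Step 3: On |z| = 6: |g| = 1296 and |h| <= 36 + 1 = 37
Step 4: Since 1296 > 37, |h| < |g| on |z| = 6, so by Rouche f has the same number of zeros as g inside |z| < 6
Step 5: g(z) = z^4 has 4 zeros (all at the origin) inside |z| < 6. Answer = 4

4


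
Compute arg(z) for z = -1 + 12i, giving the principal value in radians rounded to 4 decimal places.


Step 1: z = -1 + 12i
Step 2: arg(z) = atan2(12, -1)
Step 3: arg(z) = 1.6539

1.6539


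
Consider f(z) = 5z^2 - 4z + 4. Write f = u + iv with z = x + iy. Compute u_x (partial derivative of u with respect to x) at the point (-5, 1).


Step 1: f(z) = 5(x+iy)^2 - 4(x+iy) + 4
Step 2: u = 5(x^2 - y^2) - 4x + 4
Step 3: u_x = 10x - 4
Step 4: At (-5, 1): u_x = -50 - 4 = -54

-54


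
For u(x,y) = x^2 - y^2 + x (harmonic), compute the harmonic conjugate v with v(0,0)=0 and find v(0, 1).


Step 1: v_x = -u_y = 2y + 0
Step 2: v_y = u_x = 2x + 1
Step 3: v = 2xy + y + C
Step 4: v(0,0) = 0 => C = 0
Step 5: v(0, 1) = 1

1


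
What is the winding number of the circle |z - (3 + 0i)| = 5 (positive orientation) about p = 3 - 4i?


Step 1: Center c = (3, 0), radius = 5
Step 2: |p - c|^2 = 0^2 + (-4)^2 = 16
Step 3: r^2 = 25
Step 4: |p-c| < r so winding number = 1

1


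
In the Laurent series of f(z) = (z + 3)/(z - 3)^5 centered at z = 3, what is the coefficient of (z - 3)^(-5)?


Step 1: Write the numerator in powers of (z - 3): z + 3 = (z - 3) + (1*3 + 3) = (z - 3) + 6
Step 2: Divide by (z - 3)^5: f(z) = 6(z - 3)^(-5) + (z - 3)^(-4)
Step 3: This finite sum is the Laurent series of f about z = 3.
Step 4: Coefficient of (z - 3)^(-5) = 1*3 + 3 = 6

6


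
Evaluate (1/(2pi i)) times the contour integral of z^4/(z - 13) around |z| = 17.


Step 1: f(z) = z^4, a = 13 is inside |z| = 17
Step 2: By Cauchy integral formula: (1/(2pi*i)) * integral = f(a)
Step 3: f(13) = 13^4 = 28561

28561


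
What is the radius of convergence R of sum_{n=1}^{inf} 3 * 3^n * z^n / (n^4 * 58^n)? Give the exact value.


Step 1: General term a_n = 3 * 3^n / (n^4 * 58^n)
Step 2: By the root test, |a_n|^(1/n) = 3^(1/n) * 3 / (n^(4/n) * 58) -> 3/58 as n -> infinity (since 3^(1/n) -> 1 and n^(4/n) -> 1)
Step 3: R = 1/lim|a_n|^(1/n) = 58/3

58/3


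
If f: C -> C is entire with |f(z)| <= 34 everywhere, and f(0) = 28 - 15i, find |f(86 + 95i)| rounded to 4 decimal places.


Step 1: By Liouville's theorem, a bounded entire function is constant.
Step 2: f(z) = f(0) = 28 - 15i for all z.
Step 3: |f(w)| = |28 - 15i| = sqrt(784 + 225)
Step 4: = 31.7648

31.7648


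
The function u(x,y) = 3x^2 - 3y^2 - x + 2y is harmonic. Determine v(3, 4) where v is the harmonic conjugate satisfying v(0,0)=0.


Step 1: v_x = -u_y = 6y - 2
Step 2: v_y = u_x = 6x - 1
Step 3: v = 6xy - 2x - y + C
Step 4: v(0,0) = 0 => C = 0
Step 5: v(3, 4) = 62

62


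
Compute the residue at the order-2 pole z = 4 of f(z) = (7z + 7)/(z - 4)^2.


Step 1: Pole of order 2 at z = 4
Step 2: Res = lim d/dz [(z - 4)^2 * f(z)] as z -> 4
Step 3: (z - 4)^2 * f(z) = 7z + 7
Step 4: d/dz[7z + 7] = 7

7


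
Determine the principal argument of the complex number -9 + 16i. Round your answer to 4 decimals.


Step 1: z = -9 + 16i
Step 2: arg(z) = atan2(16, -9)
Step 3: arg(z) = 2.0832

2.0832


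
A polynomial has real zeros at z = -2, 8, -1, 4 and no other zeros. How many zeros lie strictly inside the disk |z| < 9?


Step 1: Check each root:
  z = -2: |-2| = 2 < 9
  z = 8: |8| = 8 < 9
  z = -1: |-1| = 1 < 9
  z = 4: |4| = 4 < 9
Step 2: Count = 4

4


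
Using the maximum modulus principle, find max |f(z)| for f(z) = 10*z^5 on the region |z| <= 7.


Step 1: On |z| = 7, |f(z)| = 10 * |z|^5 = 10 * 7^5
Step 2: By maximum modulus principle, maximum is on boundary.
Step 3: Maximum = 10 * 16807 = 168070

168070


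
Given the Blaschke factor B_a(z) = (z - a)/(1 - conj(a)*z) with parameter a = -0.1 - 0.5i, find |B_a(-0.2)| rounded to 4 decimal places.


Step 1: Numerator z0 - a = -0.2 - (-0.1 - 0.5i) = -0.1 + 0.5i
Step 2: Denominator 1 - conj(a)*z0 = 1 - (-0.1 + 0.5i)*(-0.2) = 0.98 + 0.1i
Step 3: |z0 - a|^2 = (-0.1)^2 + 0.5^2 = 0.26; |1 - conj(a)*z0|^2 = 0.98^2 + 0.1^2 = 0.9704
Step 4: |B_a(-0.2)| = sqrt(0.26 / 0.9704) = sqrt(0.267931)
Step 5: = 0.5176

0.5176


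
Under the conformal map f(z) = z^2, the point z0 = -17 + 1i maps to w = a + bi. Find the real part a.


Step 1: z0 = -17 + 1i
Step 2: z0^2 = (-17)^2 - 1^2 - 34i
Step 3: real part = 289 - 1 = 288

288


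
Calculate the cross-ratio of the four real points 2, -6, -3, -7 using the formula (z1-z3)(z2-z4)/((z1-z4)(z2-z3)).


Step 1: (z1-z3)(z2-z4) = 5 * 1 = 5
Step 2: (z1-z4)(z2-z3) = 9 * (-3) = -27
Step 3: Cross-ratio = -5/27 = -5/27

-5/27


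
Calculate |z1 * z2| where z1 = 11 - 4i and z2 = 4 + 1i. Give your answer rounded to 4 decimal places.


Step 1: |z1| = sqrt(11^2 + (-4)^2) = sqrt(137)
Step 2: |z2| = sqrt(4^2 + 1^2) = sqrt(17)
Step 3: |z1*z2| = |z1|*|z2| = sqrt(137) * sqrt(17) = sqrt(137 * 17) = sqrt(2329)
Step 4: = 48.2597

48.2597


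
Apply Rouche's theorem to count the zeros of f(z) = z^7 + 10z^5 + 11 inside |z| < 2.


Step 1: On |z| = 2 the three terms have sizes |z^7| = 2^7 = 128, |10z^5| = 10*2^5 = 320, |11| = 11
Step 2: The dominant term is g(z) = 10z^5; let h(z) = z^7 + 11 so f = g + h
Step 3: On |z| = 2: |g| = 320 and |h| <= 128 + 11 = 139
Step 4: Since 320 > 139, |h| < |g| on |z| = 2, so by Rouche f has the same number of zeros as g inside |z| < 2
Step 5: g(z) = 10z^5 has 5 zeros (at the origin, multiplicity 5) inside |z| < 2. Answer = 5

5


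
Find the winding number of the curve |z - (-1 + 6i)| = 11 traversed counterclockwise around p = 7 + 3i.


Step 1: Center c = (-1, 6), radius = 11
Step 2: |p - c|^2 = 8^2 + (-3)^2 = 73
Step 3: r^2 = 121
Step 4: |p-c| < r so winding number = 1

1


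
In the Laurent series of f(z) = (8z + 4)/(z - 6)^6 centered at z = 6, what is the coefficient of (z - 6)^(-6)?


Step 1: Write the numerator in powers of (z - 6): 8z + 4 = 8(z - 6) + (8*6 + 4) = 8(z - 6) + 52
Step 2: Divide by (z - 6)^6: f(z) = 52(z - 6)^(-6) + 8(z - 6)^(-5)
Step 3: This finite sum is the Laurent series of f about z = 6.
Step 4: Coefficient of (z - 6)^(-6) = 8*6 + 4 = 52

52


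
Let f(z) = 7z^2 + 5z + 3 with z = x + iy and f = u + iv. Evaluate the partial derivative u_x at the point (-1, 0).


Step 1: f(z) = 7(x+iy)^2 + 5(x+iy) + 3
Step 2: u = 7(x^2 - y^2) + 5x + 3
Step 3: u_x = 14x + 5
Step 4: At (-1, 0): u_x = -14 + 5 = -9

-9


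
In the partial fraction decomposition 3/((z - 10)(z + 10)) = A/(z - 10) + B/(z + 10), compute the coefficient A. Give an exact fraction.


Step 1: Multiply both sides by (z - 10) and set z = 10
Step 2: A = 3 / (10 + 10)
Step 3: A = 3 / 20
Step 4: A = 3/20

3/20


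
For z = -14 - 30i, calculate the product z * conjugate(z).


Step 1: conj(z) = -14 + 30i
Step 2: z * conj(z) = (-14)^2 + (-30)^2
Step 3: = 196 + 900 = 1096

1096


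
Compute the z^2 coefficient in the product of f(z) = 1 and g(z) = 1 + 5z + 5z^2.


Step 1: z^2 term in f*g comes from: (1)*(5z^2) + (0)*(5z) + (0)*(1)
Step 2: = 5 + 0 + 0
Step 3: = 5

5


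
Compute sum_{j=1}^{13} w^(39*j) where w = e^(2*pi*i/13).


Step 1: The sum sum_{j=1}^{n} w^(k*j) equals n if n | k, else 0.
Step 2: Here n = 13, k = 39
Step 3: Does n divide k? 13 | 39 -> True
Step 4: Sum = 13

13


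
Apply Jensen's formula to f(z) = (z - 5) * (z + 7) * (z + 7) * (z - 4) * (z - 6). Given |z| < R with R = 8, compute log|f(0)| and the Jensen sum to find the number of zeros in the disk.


Jensen's formula: (1/2pi)*integral log|f(Re^it)|dt = log|f(0)| + sum_{|a_k|<R} log(R/|a_k|)
Step 1: f(0) = (-5) * 7 * 7 * (-4) * (-6) = -5880
Step 2: log|f(0)| = log|5| + log|-7| + log|-7| + log|4| + log|6| = 8.6793
Step 3: Zeros inside |z| < 8: 5, -7, -7, 4, 6
Step 4: Jensen sum = log(8/5) + log(8/7) + log(8/7) + log(8/4) + log(8/6) = 1.7179
Step 5: n(R) = number of terms in the Jensen sum = count of zeros inside |z| < 8 = 5

5


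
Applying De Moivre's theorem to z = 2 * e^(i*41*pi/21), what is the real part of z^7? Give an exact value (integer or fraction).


Step 1: By De Moivre's theorem, z^7 = 2^7 * e^(i*7*41*pi/21) = 128 * (cos(41*pi/3) + i*sin(41*pi/3))
Step 2: |z|^7 = 2^7 = 128
Step 3: Reduce the angle mod 2*pi: 41*pi/3 - 12*pi = 5*pi/3
Step 4: cos(5*pi/3) = 1/2
Step 5: Re(z^7) = 128 * 1/2 = 64

64


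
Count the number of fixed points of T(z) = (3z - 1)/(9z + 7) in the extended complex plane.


Step 1: Fixed points satisfy T(z) = z
Step 2: 9z^2 + 4z + 1 = 0
Step 3: Discriminant = 4^2 - 4*9*1 = -20
Step 4: Number of fixed points = 2

2


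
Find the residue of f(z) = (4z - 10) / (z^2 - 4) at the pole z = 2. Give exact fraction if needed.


Step 1: Q(z) = z^2 - 4 = (z - 2)(z + 2)
Step 2: Q'(z) = 2z
Step 3: Q'(2) = 4, P(2) = -2
Step 4: Res = P(2)/Q'(2) = -2/4 = -1/2

-1/2


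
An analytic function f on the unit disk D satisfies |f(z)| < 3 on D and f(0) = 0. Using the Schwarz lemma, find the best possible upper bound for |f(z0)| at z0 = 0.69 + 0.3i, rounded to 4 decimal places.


Step 1: g = f/3 maps D -> D with g(0) = 0, so by the Schwarz lemma |g(z)| <= |z|, i.e. |f(z)| <= 3|z|; this is sharp (f(z) = 3z).
Step 2: |z0|^2 = 0.69^2 + 0.3^2 = 0.5661
Step 3: |z0| = sqrt(0.5661) = 0.752396
Step 4: Best bound = 3 * |z0| = 3 * 0.752396 = 2.2572

2.2572


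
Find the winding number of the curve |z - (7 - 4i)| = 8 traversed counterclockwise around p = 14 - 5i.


Step 1: Center c = (7, -4), radius = 8
Step 2: |p - c|^2 = 7^2 + (-1)^2 = 50
Step 3: r^2 = 64
Step 4: |p-c| < r so winding number = 1

1


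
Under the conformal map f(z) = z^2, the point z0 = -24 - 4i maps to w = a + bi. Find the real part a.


Step 1: z0 = -24 - 4i
Step 2: z0^2 = (-24)^2 - (-4)^2 + 192i
Step 3: real part = 576 - 16 = 560

560


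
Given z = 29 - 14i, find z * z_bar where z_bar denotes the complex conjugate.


Step 1: conj(z) = 29 + 14i
Step 2: z * conj(z) = 29^2 + (-14)^2
Step 3: = 841 + 196 = 1037

1037


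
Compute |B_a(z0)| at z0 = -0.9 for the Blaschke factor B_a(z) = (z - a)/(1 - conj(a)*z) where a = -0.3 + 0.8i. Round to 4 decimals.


Step 1: Numerator z0 - a = -0.9 - (-0.3 + 0.8i) = -0.6 - 0.8i
Step 2: Denominator 1 - conj(a)*z0 = 1 - (-0.3 - 0.8i)*(-0.9) = 0.73 - 0.72i
Step 3: |z0 - a|^2 = (-0.6)^2 + (-0.8)^2 = 1; |1 - conj(a)*z0|^2 = 0.73^2 + (-0.72)^2 = 1.0513
Step 4: |B_a(-0.9)| = sqrt(1 / 1.0513) = sqrt(0.951203)
Step 5: = 0.9753

0.9753


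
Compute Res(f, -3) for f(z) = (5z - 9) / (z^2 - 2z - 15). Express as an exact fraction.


Step 1: Q(z) = z^2 - 2z - 15 = (z + 3)(z - 5)
Step 2: Q'(z) = 2z - 2
Step 3: Q'(-3) = -8, P(-3) = -24
Step 4: Res = P(-3)/Q'(-3) = -24/(-8) = 3

3


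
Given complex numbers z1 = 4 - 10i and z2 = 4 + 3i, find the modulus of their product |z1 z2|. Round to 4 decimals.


Step 1: |z1| = sqrt(4^2 + (-10)^2) = sqrt(116)
Step 2: |z2| = sqrt(4^2 + 3^2) = sqrt(25)
Step 3: |z1*z2| = |z1|*|z2| = sqrt(116) * sqrt(25) = sqrt(116 * 25) = sqrt(2900)
Step 4: = 53.8516

53.8516


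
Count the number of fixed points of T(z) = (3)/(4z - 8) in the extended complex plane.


Step 1: Fixed points satisfy T(z) = z
Step 2: 4z^2 - 8z - 3 = 0
Step 3: Discriminant = (-8)^2 - 4*4*(-3) = 112
Step 4: Number of fixed points = 2

2


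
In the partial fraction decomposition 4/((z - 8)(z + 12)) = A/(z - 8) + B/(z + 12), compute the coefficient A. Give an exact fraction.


Step 1: Multiply both sides by (z - 8) and set z = 8
Step 2: A = 4 / (8 + 12)
Step 3: A = 4 / 20
Step 4: A = 1/5

1/5


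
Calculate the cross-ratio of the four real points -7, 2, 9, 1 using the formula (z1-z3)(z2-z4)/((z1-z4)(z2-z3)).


Step 1: (z1-z3)(z2-z4) = (-16) * 1 = -16
Step 2: (z1-z4)(z2-z3) = (-8) * (-7) = 56
Step 3: Cross-ratio = -16/56 = -2/7

-2/7


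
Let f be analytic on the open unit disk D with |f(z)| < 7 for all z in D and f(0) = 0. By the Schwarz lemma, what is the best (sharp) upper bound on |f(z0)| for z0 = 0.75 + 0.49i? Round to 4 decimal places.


Step 1: g = f/7 maps D -> D with g(0) = 0, so by the Schwarz lemma |g(z)| <= |z|, i.e. |f(z)| <= 7|z|; this is sharp (f(z) = 7z).
Step 2: |z0|^2 = 0.75^2 + 0.49^2 = 0.8026
Step 3: |z0| = sqrt(0.8026) = 0.895879
Step 4: Best bound = 7 * |z0| = 7 * 0.895879 = 6.2712

6.2712


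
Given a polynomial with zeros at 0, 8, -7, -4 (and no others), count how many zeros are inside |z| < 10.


Step 1: Check each root:
  z = 0: |0| = 0 < 10
  z = 8: |8| = 8 < 10
  z = -7: |-7| = 7 < 10
  z = -4: |-4| = 4 < 10
Step 2: Count = 4

4


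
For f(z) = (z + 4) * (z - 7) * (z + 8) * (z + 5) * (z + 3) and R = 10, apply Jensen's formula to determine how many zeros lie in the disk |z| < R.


Jensen's formula: (1/2pi)*integral log|f(Re^it)|dt = log|f(0)| + sum_{|a_k|<R} log(R/|a_k|)
Step 1: f(0) = 4 * (-7) * 8 * 5 * 3 = -3360
Step 2: log|f(0)| = log|-4| + log|7| + log|-8| + log|-5| + log|-3| = 8.1197
Step 3: Zeros inside |z| < 10: -4, 7, -8, -5, -3
Step 4: Jensen sum = log(10/4) + log(10/7) + log(10/8) + log(10/5) + log(10/3) = 3.3932
Step 5: n(R) = number of terms in the Jensen sum = count of zeros inside |z| < 10 = 5

5


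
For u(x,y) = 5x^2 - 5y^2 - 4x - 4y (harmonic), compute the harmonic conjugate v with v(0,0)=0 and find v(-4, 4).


Step 1: v_x = -u_y = 10y + 4
Step 2: v_y = u_x = 10x - 4
Step 3: v = 10xy + 4x - 4y + C
Step 4: v(0,0) = 0 => C = 0
Step 5: v(-4, 4) = -192

-192


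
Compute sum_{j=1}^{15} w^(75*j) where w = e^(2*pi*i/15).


Step 1: The sum sum_{j=1}^{n} w^(k*j) equals n if n | k, else 0.
Step 2: Here n = 15, k = 75
Step 3: Does n divide k? 15 | 75 -> True
Step 4: Sum = 15

15


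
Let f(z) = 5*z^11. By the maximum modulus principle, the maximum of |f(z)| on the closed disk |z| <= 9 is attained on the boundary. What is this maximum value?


Step 1: On |z| = 9, |f(z)| = 5 * |z|^11 = 5 * 9^11
Step 2: By maximum modulus principle, maximum is on boundary.
Step 3: Maximum = 5 * 31381059609 = 156905298045

156905298045


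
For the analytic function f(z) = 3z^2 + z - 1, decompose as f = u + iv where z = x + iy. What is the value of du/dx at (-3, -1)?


Step 1: f(z) = 3(x+iy)^2 + (x+iy) - 1
Step 2: u = 3(x^2 - y^2) + x - 1
Step 3: u_x = 6x + 1
Step 4: At (-3, -1): u_x = -18 + 1 = -17

-17


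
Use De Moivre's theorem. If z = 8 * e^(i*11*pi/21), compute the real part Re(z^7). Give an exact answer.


Step 1: By De Moivre's theorem, z^7 = 8^7 * e^(i*7*11*pi/21) = 2097152 * (cos(11*pi/3) + i*sin(11*pi/3))
Step 2: |z|^7 = 8^7 = 2097152
Step 3: Reduce the angle mod 2*pi: 11*pi/3 - 2*pi = 5*pi/3
Step 4: cos(5*pi/3) = 1/2
Step 5: Re(z^7) = 2097152 * 1/2 = 1048576

1048576


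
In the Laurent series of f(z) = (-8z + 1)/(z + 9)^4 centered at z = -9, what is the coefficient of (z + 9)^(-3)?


Step 1: Write the numerator in powers of (z + 9): -8z + 1 = -8(z + 9) + (-8*(-9) + 1) = -8(z + 9) + 73
Step 2: Divide by (z + 9)^4: f(z) = 73(z + 9)^(-4) - 8(z + 9)^(-3)
Step 3: This finite sum is the Laurent series of f about z = -9.
Step 4: Coefficient of (z + 9)^(-3) = coefficient of (z + 9) in the re-centred numerator = -8

-8


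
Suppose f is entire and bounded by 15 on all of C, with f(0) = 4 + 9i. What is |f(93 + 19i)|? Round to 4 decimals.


Step 1: By Liouville's theorem, a bounded entire function is constant.
Step 2: f(z) = f(0) = 4 + 9i for all z.
Step 3: |f(w)| = |4 + 9i| = sqrt(16 + 81)
Step 4: = 9.8489

9.8489


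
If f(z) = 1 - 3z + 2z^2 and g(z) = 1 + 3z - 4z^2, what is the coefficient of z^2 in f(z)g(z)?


Step 1: z^2 term in f*g comes from: (1)*(-4z^2) + (-3z)*(3z) + (2z^2)*(1)
Step 2: = -4 - 9 + 2
Step 3: = -11

-11


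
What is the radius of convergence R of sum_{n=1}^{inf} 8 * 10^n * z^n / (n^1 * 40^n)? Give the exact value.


Step 1: General term a_n = 8 * 10^n / (n^1 * 40^n)
Step 2: By the root test, |a_n|^(1/n) = 8^(1/n) * 10 / (n^(1/n) * 40) -> 10/40 as n -> infinity (since 8^(1/n) -> 1 and n^(1/n) -> 1)
Step 3: R = 1/lim|a_n|^(1/n) = 40/10 = 4

4


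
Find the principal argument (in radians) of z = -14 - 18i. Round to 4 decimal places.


Step 1: z = -14 - 18i
Step 2: arg(z) = atan2(-18, -14)
Step 3: arg(z) = -2.2318

-2.2318


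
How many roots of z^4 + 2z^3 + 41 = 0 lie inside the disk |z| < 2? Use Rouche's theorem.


Step 1: On |z| = 2 the three terms have sizes |z^4| = 2^4 = 16, |2z^3| = 2*2^3 = 16, |41| = 41
Step 2: The dominant term is g(z) = 41; let h(z) = z^4 + 2z^3 so f = g + h
Step 3: On |z| = 2: |g| = 41 and |h| <= 16 + 16 = 32
Step 4: Since 41 > 32, |h| < |g| on |z| = 2, so by Rouche f has the same number of zeros as g inside |z| < 2
Step 5: g(z) = 41 is a nonzero constant with no zeros inside |z| < 2. Answer = 0

0


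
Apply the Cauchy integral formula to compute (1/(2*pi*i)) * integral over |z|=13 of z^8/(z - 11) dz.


Step 1: f(z) = z^8, a = 11 is inside |z| = 13
Step 2: By Cauchy integral formula: (1/(2pi*i)) * integral = f(a)
Step 3: f(11) = 11^8 = 214358881

214358881


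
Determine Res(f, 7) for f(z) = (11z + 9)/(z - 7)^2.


Step 1: Pole of order 2 at z = 7
Step 2: Res = lim d/dz [(z - 7)^2 * f(z)] as z -> 7
Step 3: (z - 7)^2 * f(z) = 11z + 9
Step 4: d/dz[11z + 9] = 11

11


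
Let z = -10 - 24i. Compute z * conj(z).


Step 1: conj(z) = -10 + 24i
Step 2: z * conj(z) = (-10)^2 + (-24)^2
Step 3: = 100 + 576 = 676

676


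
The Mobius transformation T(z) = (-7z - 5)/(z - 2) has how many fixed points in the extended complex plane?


Step 1: Fixed points satisfy T(z) = z
Step 2: z^2 + 5z + 5 = 0
Step 3: Discriminant = 5^2 - 4*1*5 = 5
Step 4: Number of fixed points = 2

2


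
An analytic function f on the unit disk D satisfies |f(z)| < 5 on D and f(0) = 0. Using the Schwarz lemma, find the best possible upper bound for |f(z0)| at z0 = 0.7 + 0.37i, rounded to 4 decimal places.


Step 1: g = f/5 maps D -> D with g(0) = 0, so by the Schwarz lemma |g(z)| <= |z|, i.e. |f(z)| <= 5|z|; this is sharp (f(z) = 5z).
Step 2: |z0|^2 = 0.7^2 + 0.37^2 = 0.6269
Step 3: |z0| = sqrt(0.6269) = 0.79177
Step 4: Best bound = 5 * |z0| = 5 * 0.79177 = 3.9589

3.9589


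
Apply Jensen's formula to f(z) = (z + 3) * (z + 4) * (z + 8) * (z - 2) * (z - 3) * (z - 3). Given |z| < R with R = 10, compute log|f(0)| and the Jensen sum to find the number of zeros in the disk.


Jensen's formula: (1/2pi)*integral log|f(Re^it)|dt = log|f(0)| + sum_{|a_k|<R} log(R/|a_k|)
Step 1: f(0) = 3 * 4 * 8 * (-2) * (-3) * (-3) = -1728
Step 2: log|f(0)| = log|-3| + log|-4| + log|-8| + log|2| + log|3| + log|3| = 7.4547
Step 3: Zeros inside |z| < 10: -3, -4, -8, 2, 3, 3
Step 4: Jensen sum = log(10/3) + log(10/4) + log(10/8) + log(10/2) + log(10/3) + log(10/3) = 6.3608
Step 5: n(R) = number of terms in the Jensen sum = count of zeros inside |z| < 10 = 6

6


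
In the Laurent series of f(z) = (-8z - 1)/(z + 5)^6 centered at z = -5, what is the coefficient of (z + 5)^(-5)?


Step 1: Write the numerator in powers of (z + 5): -8z - 1 = -8(z + 5) + (-8*(-5) - 1) = -8(z + 5) + 39
Step 2: Divide by (z + 5)^6: f(z) = 39(z + 5)^(-6) - 8(z + 5)^(-5)
Step 3: This finite sum is the Laurent series of f about z = -5.
Step 4: Coefficient of (z + 5)^(-5) = coefficient of (z + 5) in the re-centred numerator = -8

-8


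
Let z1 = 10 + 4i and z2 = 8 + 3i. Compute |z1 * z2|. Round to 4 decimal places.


Step 1: |z1| = sqrt(10^2 + 4^2) = sqrt(116)
Step 2: |z2| = sqrt(8^2 + 3^2) = sqrt(73)
Step 3: |z1*z2| = |z1|*|z2| = sqrt(116) * sqrt(73) = sqrt(116 * 73) = sqrt(8468)
Step 4: = 92.0217

92.0217


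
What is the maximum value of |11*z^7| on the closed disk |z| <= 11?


Step 1: On |z| = 11, |f(z)| = 11 * |z|^7 = 11 * 11^7
Step 2: By maximum modulus principle, maximum is on boundary.
Step 3: Maximum = 11 * 19487171 = 214358881

214358881
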